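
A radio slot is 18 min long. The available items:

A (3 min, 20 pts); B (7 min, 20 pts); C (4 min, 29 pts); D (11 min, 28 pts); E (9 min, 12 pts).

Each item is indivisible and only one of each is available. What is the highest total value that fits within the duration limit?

This is a 0/1 knapsack; check combinations near the capacity.
- A+C+D: duration 3+4+11=18, value 20+29+28=77
- A+B+C: duration 3+7+4=14, value 20+20+29=69
- A+C+E: duration 3+4+9=16, value 20+29+12=61
- C+D: duration 4+11=15, value 29+28=57
- A+C: duration 3+4=7, value 20+29=49
Best: 77 pts.

77 pts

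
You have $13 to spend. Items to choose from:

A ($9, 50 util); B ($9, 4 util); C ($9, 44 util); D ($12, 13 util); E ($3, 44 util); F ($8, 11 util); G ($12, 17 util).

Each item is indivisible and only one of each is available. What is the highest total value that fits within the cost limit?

Check high-value combinations within $13:
- A+E: cost 9+3=12, value 50+44=94
- C+E: cost 9+3=12, value 44+44=88
- E+F: cost 3+8=11, value 44+11=55
- A: cost 9, value 50
- B+E: cost 9+3=12, value 4+44=48
Best: 94 util.

94 util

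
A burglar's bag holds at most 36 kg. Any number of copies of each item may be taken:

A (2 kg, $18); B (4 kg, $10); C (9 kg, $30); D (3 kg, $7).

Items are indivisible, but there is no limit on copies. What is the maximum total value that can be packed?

$324

Best value-per-unit is A at 18/2, and filling with it alone uses weight 18×2=36. No mix of the others beats 18×18 = 324.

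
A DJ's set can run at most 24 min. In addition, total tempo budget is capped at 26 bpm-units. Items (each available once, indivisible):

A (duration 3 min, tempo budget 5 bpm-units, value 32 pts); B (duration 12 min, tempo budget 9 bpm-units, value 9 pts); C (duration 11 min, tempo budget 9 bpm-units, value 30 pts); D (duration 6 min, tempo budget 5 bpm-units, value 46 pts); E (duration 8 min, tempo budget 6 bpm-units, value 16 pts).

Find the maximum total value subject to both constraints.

Feasible sets respecting both limits:
- A+C+D: duration 20, tempo budget 19, value 108
- A+D+E: duration 17, tempo budget 16, value 94
- A+B+D: duration 21, tempo budget 19, value 87
- A+D: duration 9, tempo budget 10, value 78
Best: 108 pts.

108 pts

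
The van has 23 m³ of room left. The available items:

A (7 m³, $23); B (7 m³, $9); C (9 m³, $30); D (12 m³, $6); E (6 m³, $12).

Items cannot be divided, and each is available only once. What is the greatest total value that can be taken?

$65

Check high-value combinations within 23 m³:
- A+C+E: volume 7+9+6=22, value 23+30+12=65
- A+B+C: volume 7+7+9=23, value 23+9+30=62
- A+C: volume 7+9=16, value 23+30=53
- B+C+E: volume 7+9+6=22, value 9+30+12=51
Best: $65.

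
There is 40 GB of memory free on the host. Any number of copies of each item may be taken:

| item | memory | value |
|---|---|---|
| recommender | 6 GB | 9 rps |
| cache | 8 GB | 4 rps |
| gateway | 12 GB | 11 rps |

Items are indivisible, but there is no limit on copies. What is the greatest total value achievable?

54 rps

Best value-per-unit is recommender at 9/6, and filling with it alone uses memory 6×6=36. No mix of the others beats 6×9 = 54.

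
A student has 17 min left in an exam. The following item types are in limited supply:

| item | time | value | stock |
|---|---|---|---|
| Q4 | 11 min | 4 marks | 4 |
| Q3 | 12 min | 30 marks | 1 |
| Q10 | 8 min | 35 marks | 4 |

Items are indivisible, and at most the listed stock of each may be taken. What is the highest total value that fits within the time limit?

Top feasible selections:
- 2×Q10: time 16, value 70
- 1×Q10: time 8, value 35
- 1×Q3: time 12, value 30
- 1×Q4: time 11, value 4
Best: 70 marks.

70 marks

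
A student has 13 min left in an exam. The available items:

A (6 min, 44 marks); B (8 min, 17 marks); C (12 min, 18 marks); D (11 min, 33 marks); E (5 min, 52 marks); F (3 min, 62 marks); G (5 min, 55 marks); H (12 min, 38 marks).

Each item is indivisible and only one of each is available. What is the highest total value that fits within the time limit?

Check high-value combinations within 13 min:
- E+F+G: time 5+3+5=13, value 52+62+55=169
- F+G: time 3+5=8, value 62+55=117
- E+F: time 5+3=8, value 52+62=114
- E+G: time 5+5=10, value 52+55=107
- A+F: time 6+3=9, value 44+62=106
Best: 169 marks.

169 marks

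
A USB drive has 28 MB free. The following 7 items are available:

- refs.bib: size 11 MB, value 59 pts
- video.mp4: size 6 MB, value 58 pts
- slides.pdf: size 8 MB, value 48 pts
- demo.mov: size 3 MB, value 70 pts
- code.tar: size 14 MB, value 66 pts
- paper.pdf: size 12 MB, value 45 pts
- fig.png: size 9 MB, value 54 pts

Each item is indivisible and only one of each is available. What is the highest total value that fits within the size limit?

Check high-value combinations within 28 MB:
- refs.bib+video.mp4+slides.pdf+demo.mov: size 11+6+8+3=28, value 59+58+48+70=235
- video.mp4+slides.pdf+demo.mov+fig.png: size 6+8+3+9=26, value 58+48+70+54=230
- refs.bib+demo.mov+code.tar: size 11+3+14=28, value 59+70+66=195
- video.mp4+demo.mov+code.tar: size 6+3+14=23, value 58+70+66=194
- demo.mov+code.tar+fig.png: size 3+14+9=26, value 70+66+54=190
Best: 235 pts.

235 pts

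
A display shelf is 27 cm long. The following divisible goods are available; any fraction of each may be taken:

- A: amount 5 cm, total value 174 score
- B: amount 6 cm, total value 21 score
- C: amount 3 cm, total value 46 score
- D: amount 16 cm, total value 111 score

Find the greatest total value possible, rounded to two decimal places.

Take in order of value per unit:
- A (174/5 per unit): all 5 → value 174, running total 174.00
- C (46/3 per unit): all 3 → value 46, running total 220.00
- D (111/16 per unit): all 16 → value 111, running total 331.00
- B (21/6 per unit): 3 of 6 → value 3×21/6 = 10.5000, running total 341.50
Total 341.50.

341.50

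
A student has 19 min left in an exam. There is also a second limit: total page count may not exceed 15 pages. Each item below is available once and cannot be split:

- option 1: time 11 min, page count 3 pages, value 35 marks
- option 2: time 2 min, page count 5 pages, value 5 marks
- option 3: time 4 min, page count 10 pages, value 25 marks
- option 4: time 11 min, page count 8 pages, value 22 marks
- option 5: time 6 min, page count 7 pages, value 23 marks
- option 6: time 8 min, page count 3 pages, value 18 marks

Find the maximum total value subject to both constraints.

63 marks

Feasible sets respecting both limits:
- option 1+option 2+option 5: time 19, page count 15, value 63
- option 1+option 3: time 15, page count 13, value 60
- option 1+option 5: time 17, page count 10, value 58
Best: 63 marks.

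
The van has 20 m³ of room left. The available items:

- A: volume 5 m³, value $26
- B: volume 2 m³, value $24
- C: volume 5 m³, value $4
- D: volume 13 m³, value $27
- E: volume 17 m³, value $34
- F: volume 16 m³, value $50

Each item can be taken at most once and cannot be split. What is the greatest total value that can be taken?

Check high-value combinations within 20 m³:
- A+B+D: volume 5+2+13=20, value 26+24+27=77
- B+F: volume 2+16=18, value 24+50=74
- B+E: volume 2+17=19, value 24+34=58
Best: $77.

$77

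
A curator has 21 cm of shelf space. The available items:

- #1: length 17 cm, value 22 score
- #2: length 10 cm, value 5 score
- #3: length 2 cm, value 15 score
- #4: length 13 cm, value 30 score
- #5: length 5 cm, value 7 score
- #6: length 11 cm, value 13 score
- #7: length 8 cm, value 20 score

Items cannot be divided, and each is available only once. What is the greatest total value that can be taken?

52 score

Check high-value combinations within 21 cm:
- #3+#4+#5: length 2+13+5=20, value 15+30+7=52
- #4+#7: length 13+8=21, value 30+20=50
- #3+#6+#7: length 2+11+8=21, value 15+13+20=48
- #3+#4: length 2+13=15, value 15+30=45
- #3+#5+#7: length 2+5+8=15, value 15+7+20=42
Best: 52 score.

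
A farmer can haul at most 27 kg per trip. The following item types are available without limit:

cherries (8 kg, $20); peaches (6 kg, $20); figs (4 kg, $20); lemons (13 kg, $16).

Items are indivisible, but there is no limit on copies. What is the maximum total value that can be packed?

$120

Best value-per-unit is figs at 20/4; filling with it alone gives 6×20 = 120.
Optimal mix: 1×peaches + 5×figs → weight 26, value 120.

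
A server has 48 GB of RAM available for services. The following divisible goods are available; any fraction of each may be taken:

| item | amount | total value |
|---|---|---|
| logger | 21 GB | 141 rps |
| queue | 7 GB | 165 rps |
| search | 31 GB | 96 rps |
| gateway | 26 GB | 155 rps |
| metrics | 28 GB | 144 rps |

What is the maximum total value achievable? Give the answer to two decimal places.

425.23

Take in order of value per unit:
- queue (165/7 per unit): all 7 → value 165, running total 165.00
- logger (141/21 per unit): all 21 → value 141, running total 306.00
- gateway (155/26 per unit): 20 of 26 → value 20×155/26 = 119.2308, running total 425.23
Total 425.23.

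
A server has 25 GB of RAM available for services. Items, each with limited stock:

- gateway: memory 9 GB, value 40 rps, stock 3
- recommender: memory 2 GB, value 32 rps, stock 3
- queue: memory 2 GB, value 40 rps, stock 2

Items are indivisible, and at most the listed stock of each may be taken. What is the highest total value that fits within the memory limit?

Best selections within memory 25 and stock limits:
- 1×gateway + 3×recommender + 2×queue: memory 19, value 216
- 2×gateway + 1×recommender + 2×queue: memory 24, value 192
- 1×gateway + 2×recommender + 2×queue: memory 17, value 184
- 2×gateway + 2×recommender + 1×queue: memory 24, value 184
Best: 216 rps.

216 rps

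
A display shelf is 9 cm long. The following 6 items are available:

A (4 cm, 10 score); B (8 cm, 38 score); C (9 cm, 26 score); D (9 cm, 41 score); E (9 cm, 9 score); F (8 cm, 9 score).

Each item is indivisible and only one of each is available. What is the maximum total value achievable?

41 score

This is a 0/1 knapsack; check combinations near the capacity.
- D: length 9, value 41
- B: length 8, value 38
- C: length 9, value 26
- A: length 4, value 10
Best: 41 score.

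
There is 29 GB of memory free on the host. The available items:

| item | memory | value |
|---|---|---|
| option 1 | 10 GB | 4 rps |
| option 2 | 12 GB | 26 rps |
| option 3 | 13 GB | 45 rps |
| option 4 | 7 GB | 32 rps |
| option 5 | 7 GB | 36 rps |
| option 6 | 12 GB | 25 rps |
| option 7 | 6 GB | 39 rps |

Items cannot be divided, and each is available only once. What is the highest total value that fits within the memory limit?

This is a 0/1 knapsack; check combinations near the capacity.
- option 3+option 5+option 7: memory 13+7+6=26, value 45+36+39=120
- option 3+option 4+option 7: memory 13+7+6=26, value 45+32+39=116
- option 3+option 4+option 5: memory 13+7+7=27, value 45+32+36=113
- option 4+option 5+option 7: memory 7+7+6=20, value 32+36+39=107
Best: 120 rps.

120 rps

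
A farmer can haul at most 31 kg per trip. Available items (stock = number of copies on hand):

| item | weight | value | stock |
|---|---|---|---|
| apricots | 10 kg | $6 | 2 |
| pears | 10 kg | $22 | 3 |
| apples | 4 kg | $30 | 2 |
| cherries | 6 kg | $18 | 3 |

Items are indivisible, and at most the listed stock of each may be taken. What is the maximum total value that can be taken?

$118

Top feasible selections:
- 1×pears + 2×apples + 2×cherries: weight 30, value 118
- 2×apples + 3×cherries: weight 26, value 114
- 2×pears + 2×apples: weight 28, value 104
- 1×apricots + 2×apples + 2×cherries: weight 30, value 102
Best: $118.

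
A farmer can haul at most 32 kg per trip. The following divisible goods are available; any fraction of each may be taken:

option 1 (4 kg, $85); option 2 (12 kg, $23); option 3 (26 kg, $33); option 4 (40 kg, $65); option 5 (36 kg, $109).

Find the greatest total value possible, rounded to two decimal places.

169.78

Take in order of value per unit:
- option 1 (85/4 per unit): all 4 → value 85, running total 85.00
- option 5 (109/36 per unit): 28 of 36 → value 28×109/36 = 84.7778, running total 169.78
Total 169.78.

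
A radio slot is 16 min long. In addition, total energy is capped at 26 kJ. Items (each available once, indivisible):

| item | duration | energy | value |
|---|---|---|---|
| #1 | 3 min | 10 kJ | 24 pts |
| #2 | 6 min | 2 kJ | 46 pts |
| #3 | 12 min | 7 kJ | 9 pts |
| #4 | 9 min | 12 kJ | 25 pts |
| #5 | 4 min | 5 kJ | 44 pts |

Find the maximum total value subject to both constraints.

114 pts

Feasible sets respecting both limits:
- #1+#2+#5: duration 13, energy 17, value 114
- #2+#5: duration 10, energy 7, value 90
- #2+#4: duration 15, energy 14, value 71
Best: 114 pts.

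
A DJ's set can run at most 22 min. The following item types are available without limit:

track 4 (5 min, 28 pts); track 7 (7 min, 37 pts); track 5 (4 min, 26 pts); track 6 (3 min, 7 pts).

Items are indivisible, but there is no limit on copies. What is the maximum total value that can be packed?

Best value-per-unit is track 5 at 26/4; filling with it alone gives 5×26 = 130.
Optimal mix: 2×track 4 + 3×track 5 → duration 22, value 134.

134 pts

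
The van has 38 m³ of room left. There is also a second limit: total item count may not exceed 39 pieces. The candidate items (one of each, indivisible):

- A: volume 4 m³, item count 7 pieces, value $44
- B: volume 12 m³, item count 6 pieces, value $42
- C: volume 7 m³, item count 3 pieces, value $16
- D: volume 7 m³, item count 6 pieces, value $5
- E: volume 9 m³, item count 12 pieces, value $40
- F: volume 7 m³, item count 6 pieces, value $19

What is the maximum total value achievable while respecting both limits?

$145

Feasible sets respecting both limits:
- A+B+E+F: volume 32, item count 31, value 145
- A+B+C+E: volume 32, item count 28, value 142
- A+B+D+E: volume 32, item count 31, value 131
- A+B+E: volume 25, item count 25, value 126
Best: $145.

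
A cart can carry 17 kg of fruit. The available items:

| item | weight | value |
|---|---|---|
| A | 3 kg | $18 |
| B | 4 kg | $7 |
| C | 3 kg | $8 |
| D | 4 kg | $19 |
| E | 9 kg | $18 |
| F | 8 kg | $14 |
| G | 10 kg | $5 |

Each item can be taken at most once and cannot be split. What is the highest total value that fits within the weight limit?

Check high-value combinations within 17 kg:
- A+D+E: weight 3+4+9=16, value 18+19+18=55
- A+B+C+D: weight 3+4+3+4=14, value 18+7+8+19=52
- A+D+F: weight 3+4+8=15, value 18+19+14=51
- A+C+D: weight 3+3+4=10, value 18+8+19=45
Best: $55.

$55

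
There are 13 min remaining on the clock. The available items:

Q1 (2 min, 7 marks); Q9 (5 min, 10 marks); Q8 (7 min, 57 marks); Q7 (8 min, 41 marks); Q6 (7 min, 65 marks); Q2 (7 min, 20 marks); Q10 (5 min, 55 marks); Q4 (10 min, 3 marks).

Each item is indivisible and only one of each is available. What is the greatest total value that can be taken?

120 marks

Check high-value combinations within 13 min:
- Q6+Q10: time 7+5=12, value 65+55=120
- Q8+Q10: time 7+5=12, value 57+55=112
- Q7+Q10: time 8+5=13, value 41+55=96
- Q9+Q6: time 5+7=12, value 10+65=75
- Q2+Q10: time 7+5=12, value 20+55=75
Best: 120 marks.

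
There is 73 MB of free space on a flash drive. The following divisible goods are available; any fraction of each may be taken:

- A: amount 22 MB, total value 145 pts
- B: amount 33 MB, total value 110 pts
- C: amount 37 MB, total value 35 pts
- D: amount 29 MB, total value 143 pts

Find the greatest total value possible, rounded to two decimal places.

Take in order of value per unit:
- A (145/22 per unit): all 22 → value 145, running total 145.00
- D (143/29 per unit): all 29 → value 143, running total 288.00
- B (110/33 per unit): 22 of 33 → value 22×110/33 = 73.3333, running total 361.33
Total 361.33.

361.33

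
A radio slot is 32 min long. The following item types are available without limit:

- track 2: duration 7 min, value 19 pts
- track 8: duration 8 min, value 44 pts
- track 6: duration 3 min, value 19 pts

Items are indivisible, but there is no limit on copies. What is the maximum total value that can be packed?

Best value-per-unit is track 6 at 19/3; filling with it alone gives 10×19 = 190.
Optimal mix: 1×track 8 + 8×track 6 → duration 32, value 196.

196 pts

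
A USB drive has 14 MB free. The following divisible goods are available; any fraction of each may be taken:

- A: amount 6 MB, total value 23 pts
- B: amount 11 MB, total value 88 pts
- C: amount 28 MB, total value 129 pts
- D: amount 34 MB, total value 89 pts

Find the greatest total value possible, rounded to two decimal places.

101.82

Take in order of value per unit:
- B (88/11 per unit): all 11 → value 88, running total 88.00
- C (129/28 per unit): 3 of 28 → value 3×129/28 = 13.8214, running total 101.82
Total 101.82.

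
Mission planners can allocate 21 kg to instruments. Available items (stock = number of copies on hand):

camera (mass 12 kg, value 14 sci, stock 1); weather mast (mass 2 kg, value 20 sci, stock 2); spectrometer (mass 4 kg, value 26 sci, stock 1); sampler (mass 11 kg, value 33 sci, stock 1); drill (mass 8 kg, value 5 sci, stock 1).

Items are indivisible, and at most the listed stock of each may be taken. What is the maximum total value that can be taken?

Best selections within mass 21 and stock limits:
- 2×weather mast + 1×spectrometer + 1×sampler: mass 19, value 99
- 1×camera + 2×weather mast + 1×spectrometer: mass 20, value 80
Best: 99 sci.

99 sci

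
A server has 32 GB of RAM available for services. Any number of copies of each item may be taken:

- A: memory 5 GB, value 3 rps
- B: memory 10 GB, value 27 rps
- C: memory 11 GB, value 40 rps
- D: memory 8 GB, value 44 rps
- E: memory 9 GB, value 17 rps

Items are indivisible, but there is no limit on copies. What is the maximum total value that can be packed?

Best value-per-unit is D at 44/8, and filling with it alone uses memory 4×8=32. No mix of the others beats 4×44 = 176.

176 rps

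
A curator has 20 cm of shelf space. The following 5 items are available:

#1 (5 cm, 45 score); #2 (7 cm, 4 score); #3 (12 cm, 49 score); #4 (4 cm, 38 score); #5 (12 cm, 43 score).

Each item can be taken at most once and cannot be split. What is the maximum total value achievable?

Check high-value combinations within 20 cm:
- #1+#3: length 5+12=17, value 45+49=94
- #1+#5: length 5+12=17, value 45+43=88
- #1+#2+#4: length 5+7+4=16, value 45+4+38=87
- #3+#4: length 12+4=16, value 49+38=87
- #1+#4: length 5+4=9, value 45+38=83
Best: 94 score.

94 score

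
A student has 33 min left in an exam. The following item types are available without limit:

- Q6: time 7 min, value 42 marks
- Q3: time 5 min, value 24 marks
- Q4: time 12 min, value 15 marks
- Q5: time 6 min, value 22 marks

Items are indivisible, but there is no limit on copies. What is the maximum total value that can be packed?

192 marks

Best value-per-unit is Q6 at 42/7; filling with it alone gives 4×42 = 168.
Optimal mix: 4×Q6 + 1×Q3 → time 33, value 192.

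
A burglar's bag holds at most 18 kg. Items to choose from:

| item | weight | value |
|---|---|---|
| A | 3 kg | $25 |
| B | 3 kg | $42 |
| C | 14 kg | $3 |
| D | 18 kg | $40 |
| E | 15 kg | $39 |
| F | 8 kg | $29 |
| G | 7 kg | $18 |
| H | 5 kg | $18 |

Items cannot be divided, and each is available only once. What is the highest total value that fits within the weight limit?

Check high-value combinations within 18 kg:
- A+B+G+H: weight 3+3+7+5=18, value 25+42+18+18=103
- A+B+F: weight 3+3+8=14, value 25+42+29=96
- B+F+H: weight 3+8+5=16, value 42+29+18=89
- B+F+G: weight 3+8+7=18, value 42+29+18=89
- A+B+H: weight 3+3+5=11, value 25+42+18=85
Best: $103.

$103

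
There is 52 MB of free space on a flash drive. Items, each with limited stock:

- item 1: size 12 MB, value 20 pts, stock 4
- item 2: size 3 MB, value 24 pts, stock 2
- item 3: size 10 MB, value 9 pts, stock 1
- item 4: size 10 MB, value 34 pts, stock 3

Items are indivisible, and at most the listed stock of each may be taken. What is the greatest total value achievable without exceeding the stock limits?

170 pts

Best selections within size 52 and stock limits:
- 1×item 1 + 2×item 2 + 3×item 4: size 48, value 170
- 2×item 2 + 1×item 3 + 3×item 4: size 46, value 159
- 2×item 1 + 2×item 2 + 2×item 4: size 50, value 156
- 2×item 2 + 3×item 4: size 36, value 150
Best: 170 pts.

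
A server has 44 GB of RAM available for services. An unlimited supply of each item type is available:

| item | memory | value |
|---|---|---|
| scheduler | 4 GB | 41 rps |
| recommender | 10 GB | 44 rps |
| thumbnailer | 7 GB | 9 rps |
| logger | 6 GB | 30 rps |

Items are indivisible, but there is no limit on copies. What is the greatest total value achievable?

Best value-per-unit is scheduler at 41/4, and filling with it alone uses memory 11×4=44. No mix of the others beats 11×41 = 451.

451 rps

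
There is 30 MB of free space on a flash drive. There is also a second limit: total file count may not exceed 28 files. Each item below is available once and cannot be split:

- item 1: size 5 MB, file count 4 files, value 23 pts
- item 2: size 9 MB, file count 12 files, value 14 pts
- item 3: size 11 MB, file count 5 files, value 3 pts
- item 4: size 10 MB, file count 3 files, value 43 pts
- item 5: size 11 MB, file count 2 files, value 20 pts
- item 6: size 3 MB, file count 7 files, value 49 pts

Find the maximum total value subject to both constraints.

Feasible sets respecting both limits:
- item 1+item 4+item 5+item 6: size 29, file count 16, value 135
- item 1+item 2+item 4+item 6: size 27, file count 26, value 129
- item 1+item 3+item 4+item 6: size 29, file count 19, value 118
Best: 135 pts.

135 pts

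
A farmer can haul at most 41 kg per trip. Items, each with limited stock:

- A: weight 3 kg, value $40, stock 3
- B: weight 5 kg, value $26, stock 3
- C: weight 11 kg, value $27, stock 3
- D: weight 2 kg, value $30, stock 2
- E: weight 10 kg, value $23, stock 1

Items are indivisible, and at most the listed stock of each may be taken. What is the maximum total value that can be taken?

Top feasible selections:
- 3×A + 3×B + 1×C + 2×D: weight 39, value 285
- 3×A + 3×B + 2×D + 1×E: weight 38, value 281
- 3×A + 1×B + 2×C + 2×D: weight 40, value 260
- 3×A + 2×B + 1×C + 2×D: weight 34, value 259
Best: $285.

$285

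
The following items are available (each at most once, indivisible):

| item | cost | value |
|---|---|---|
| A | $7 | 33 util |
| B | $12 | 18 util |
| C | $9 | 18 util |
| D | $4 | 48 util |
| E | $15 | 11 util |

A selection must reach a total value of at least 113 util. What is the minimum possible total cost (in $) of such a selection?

32

Subsets with value ≥ 113, sorted by total cost:
- A+B+C+D: cost 32, value 117
- A+B+C+D+E: cost 47, value 128
Minimum cost: 32 $.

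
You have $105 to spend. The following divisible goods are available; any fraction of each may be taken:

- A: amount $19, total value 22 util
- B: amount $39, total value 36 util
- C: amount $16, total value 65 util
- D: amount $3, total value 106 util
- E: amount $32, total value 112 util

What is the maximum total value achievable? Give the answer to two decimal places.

337.31

Take in order of value per unit:
- D (106/3 per unit): all 3 → value 106, running total 106.00
- C (65/16 per unit): all 16 → value 65, running total 171.00
- E (112/32 per unit): all 32 → value 112, running total 283.00
- A (22/19 per unit): all 19 → value 22, running total 305.00
- B (36/39 per unit): 35 of 39 → value 35×36/39 = 32.3077, running total 337.31
Total 337.31.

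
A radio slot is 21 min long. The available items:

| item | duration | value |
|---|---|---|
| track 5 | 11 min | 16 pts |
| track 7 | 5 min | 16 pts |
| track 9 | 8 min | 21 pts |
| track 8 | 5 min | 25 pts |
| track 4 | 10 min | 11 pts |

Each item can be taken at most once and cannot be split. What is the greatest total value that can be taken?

Check high-value combinations within 21 min:
- track 7+track 9+track 8: duration 5+8+5=18, value 16+21+25=62
- track 5+track 7+track 8: duration 11+5+5=21, value 16+16+25=57
- track 7+track 8+track 4: duration 5+5+10=20, value 16+25+11=52
- track 9+track 8: duration 8+5=13, value 21+25=46
- track 7+track 8: duration 5+5=10, value 16+25=41
Best: 62 pts.

62 pts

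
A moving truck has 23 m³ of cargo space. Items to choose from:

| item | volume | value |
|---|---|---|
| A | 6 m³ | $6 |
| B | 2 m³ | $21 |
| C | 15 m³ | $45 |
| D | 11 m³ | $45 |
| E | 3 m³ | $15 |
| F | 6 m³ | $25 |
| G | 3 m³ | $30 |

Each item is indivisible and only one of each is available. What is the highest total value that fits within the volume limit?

This is a 0/1 knapsack; check combinations near the capacity.
- B+D+F+G: volume 2+11+6+3=22, value 21+45+25+30=121
- D+E+F+G: volume 11+3+6+3=23, value 45+15+25+30=115
- B+D+E+G: volume 2+11+3+3=19, value 21+45+15+30=111
Best: $121.

$121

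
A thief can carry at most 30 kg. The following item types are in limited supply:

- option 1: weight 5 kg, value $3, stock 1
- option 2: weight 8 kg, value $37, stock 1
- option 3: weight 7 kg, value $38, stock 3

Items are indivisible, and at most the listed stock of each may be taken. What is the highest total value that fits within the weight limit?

$151

Best selections within weight 30 and stock limits:
- 1×option 2 + 3×option 3: weight 29, value 151
- 1×option 1 + 3×option 3: weight 26, value 117
- 1×option 1 + 1×option 2 + 2×option 3: weight 27, value 116
Best: $151.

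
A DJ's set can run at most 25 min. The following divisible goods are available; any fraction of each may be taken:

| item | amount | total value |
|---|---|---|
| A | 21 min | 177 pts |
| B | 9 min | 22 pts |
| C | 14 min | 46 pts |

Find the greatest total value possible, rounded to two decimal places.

190.14

Take in order of value per unit:
- A (177/21 per unit): all 21 → value 177, running total 177.00
- C (46/14 per unit): 4 of 14 → value 4×46/14 = 13.1429, running total 190.14
Total 190.14.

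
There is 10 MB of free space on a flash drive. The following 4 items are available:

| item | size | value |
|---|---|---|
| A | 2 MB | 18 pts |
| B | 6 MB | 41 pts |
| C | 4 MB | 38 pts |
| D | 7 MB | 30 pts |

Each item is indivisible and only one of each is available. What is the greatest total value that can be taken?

Check high-value combinations within 10 MB:
- B+C: size 6+4=10, value 41+38=79
- A+B: size 2+6=8, value 18+41=59
- A+C: size 2+4=6, value 18+38=56
Best: 79 pts.

79 pts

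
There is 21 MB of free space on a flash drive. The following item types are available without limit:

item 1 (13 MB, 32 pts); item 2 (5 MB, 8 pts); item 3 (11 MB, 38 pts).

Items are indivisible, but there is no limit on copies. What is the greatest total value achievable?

Best value-per-unit is item 3 at 38/11; filling with it alone gives 1×38 = 38.
Optimal mix: 2×item 2 + 1×item 3 → size 21, value 54.

54 pts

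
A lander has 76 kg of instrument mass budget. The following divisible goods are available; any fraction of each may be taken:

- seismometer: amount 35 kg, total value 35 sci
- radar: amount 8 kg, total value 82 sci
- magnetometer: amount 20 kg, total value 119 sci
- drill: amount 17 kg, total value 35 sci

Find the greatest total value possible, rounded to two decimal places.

Take in order of value per unit:
- radar (82/8 per unit): all 8 → value 82, running total 82.00
- magnetometer (119/20 per unit): all 20 → value 119, running total 201.00
- drill (35/17 per unit): all 17 → value 35, running total 236.00
- seismometer (35/35 per unit): 31 of 35 → value 31×35/35 = 31.0000, running total 267.00
Total 267.00.

267.00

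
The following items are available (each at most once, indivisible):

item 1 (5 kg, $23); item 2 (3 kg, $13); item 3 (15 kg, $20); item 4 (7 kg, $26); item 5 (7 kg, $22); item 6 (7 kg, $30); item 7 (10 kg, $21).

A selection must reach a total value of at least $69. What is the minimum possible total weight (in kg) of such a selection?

Subsets with value ≥ 69, sorted by total weight:
- item 2+item 4+item 6: weight 17, value 69
- item 1+item 4+item 6: weight 19, value 79
- item 1+item 5+item 6: weight 19, value 75
Minimum weight: 17 kg.

17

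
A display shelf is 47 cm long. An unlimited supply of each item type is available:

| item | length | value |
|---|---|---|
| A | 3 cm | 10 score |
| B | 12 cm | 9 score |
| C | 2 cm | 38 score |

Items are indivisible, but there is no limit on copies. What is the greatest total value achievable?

874 score

Best value-per-unit is C at 38/2, and filling with it alone uses length 23×2=46. No mix of the others beats 23×38 = 874.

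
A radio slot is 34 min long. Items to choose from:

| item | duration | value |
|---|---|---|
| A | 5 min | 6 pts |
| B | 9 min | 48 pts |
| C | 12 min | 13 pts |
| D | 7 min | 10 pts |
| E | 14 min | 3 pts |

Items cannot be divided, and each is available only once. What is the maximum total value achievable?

Check high-value combinations within 34 min:
- A+B+C+D: duration 5+9+12+7=33, value 6+48+13+10=77
- B+C+D: duration 9+12+7=28, value 48+13+10=71
- A+B+C: duration 5+9+12=26, value 6+48+13=67
- A+B+D: duration 5+9+7=21, value 6+48+10=64
- B+C: duration 9+12=21, value 48+13=61
Best: 77 pts.

77 pts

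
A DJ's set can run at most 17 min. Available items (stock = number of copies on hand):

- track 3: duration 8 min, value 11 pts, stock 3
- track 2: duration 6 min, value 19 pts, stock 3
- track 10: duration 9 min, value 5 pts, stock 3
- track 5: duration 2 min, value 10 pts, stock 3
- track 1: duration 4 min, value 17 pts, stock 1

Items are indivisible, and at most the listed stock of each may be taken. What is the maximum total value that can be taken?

66 pts

Best selections within duration 17 and stock limits:
- 1×track 2 + 3×track 5 + 1×track 1: duration 16, value 66
- 2×track 2 + 2×track 5: duration 16, value 58
- 1×track 2 + 2×track 5 + 1×track 1: duration 14, value 56
Best: 66 pts.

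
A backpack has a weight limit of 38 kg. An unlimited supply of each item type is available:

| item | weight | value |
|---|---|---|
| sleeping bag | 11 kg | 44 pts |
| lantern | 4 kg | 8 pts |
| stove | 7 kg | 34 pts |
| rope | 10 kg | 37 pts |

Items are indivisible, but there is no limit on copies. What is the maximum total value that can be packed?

173 pts

Best value-per-unit is stove at 34/7; filling with it alone gives 5×34 = 170.
Optimal mix: 4×stove + 1×rope → weight 38, value 173.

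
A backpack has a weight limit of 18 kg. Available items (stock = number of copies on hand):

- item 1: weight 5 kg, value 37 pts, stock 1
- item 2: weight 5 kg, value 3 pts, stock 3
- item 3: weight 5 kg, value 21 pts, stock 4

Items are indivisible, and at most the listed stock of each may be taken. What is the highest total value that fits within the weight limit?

Top feasible selections:
- 1×item 1 + 2×item 3: weight 15, value 79
- 3×item 3: weight 15, value 63
- 1×item 1 + 1×item 2 + 1×item 3: weight 15, value 61
- 1×item 1 + 1×item 3: weight 10, value 58
Best: 79 pts.

79 pts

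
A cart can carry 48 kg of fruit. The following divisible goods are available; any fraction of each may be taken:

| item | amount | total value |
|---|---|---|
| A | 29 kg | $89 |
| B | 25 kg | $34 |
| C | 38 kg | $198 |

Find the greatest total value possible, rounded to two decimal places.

Take in order of value per unit:
- C (198/38 per unit): all 38 → value 198, running total 198.00
- A (89/29 per unit): 10 of 29 → value 10×89/29 = 30.6897, running total 228.69
Total 228.69.

228.69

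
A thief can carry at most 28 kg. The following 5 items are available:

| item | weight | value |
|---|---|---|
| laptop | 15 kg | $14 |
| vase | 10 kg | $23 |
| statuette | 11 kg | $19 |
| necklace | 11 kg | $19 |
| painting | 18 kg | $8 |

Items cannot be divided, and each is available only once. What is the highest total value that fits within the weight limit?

$42

Check high-value combinations within 28 kg:
- vase+statuette: weight 10+11=21, value 23+19=42
- vase+necklace: weight 10+11=21, value 23+19=42
- statuette+necklace: weight 11+11=22, value 19+19=38
- laptop+vase: weight 15+10=25, value 14+23=37
Best: $42.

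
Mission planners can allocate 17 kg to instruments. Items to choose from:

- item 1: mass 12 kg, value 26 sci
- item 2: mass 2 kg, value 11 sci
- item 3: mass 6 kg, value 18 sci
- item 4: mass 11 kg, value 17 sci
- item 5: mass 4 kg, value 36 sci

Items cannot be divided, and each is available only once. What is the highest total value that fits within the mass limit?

This is a 0/1 knapsack; check combinations near the capacity.
- item 2+item 3+item 5: mass 2+6+4=12, value 11+18+36=65
- item 2+item 4+item 5: mass 2+11+4=17, value 11+17+36=64
- item 1+item 5: mass 12+4=16, value 26+36=62
- item 3+item 5: mass 6+4=10, value 18+36=54
Best: 65 sci.

65 sci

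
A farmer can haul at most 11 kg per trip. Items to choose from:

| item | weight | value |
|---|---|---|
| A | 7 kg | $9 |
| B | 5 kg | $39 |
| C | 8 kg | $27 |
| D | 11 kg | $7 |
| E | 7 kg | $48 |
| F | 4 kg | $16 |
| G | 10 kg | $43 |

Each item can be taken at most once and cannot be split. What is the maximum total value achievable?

Check high-value combinations within 11 kg:
- E+F: weight 7+4=11, value 48+16=64
- B+F: weight 5+4=9, value 39+16=55
- E: weight 7, value 48
Best: $64.

$64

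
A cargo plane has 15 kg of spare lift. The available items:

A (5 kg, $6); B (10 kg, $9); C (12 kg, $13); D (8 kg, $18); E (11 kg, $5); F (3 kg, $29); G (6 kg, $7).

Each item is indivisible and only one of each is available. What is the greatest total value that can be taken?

Check high-value combinations within 15 kg:
- D+F: weight 8+3=11, value 18+29=47
- A+F+G: weight 5+3+6=14, value 6+29+7=42
- C+F: weight 12+3=15, value 13+29=42
- B+F: weight 10+3=13, value 9+29=38
- F+G: weight 3+6=9, value 29+7=36
Best: $47.

$47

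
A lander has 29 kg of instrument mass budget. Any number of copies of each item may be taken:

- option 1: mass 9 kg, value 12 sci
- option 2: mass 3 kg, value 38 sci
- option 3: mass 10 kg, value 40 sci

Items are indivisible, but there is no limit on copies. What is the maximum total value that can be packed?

342 sci

Best value-per-unit is option 2 at 38/3, and filling with it alone uses mass 9×3=27. No mix of the others beats 9×38 = 342.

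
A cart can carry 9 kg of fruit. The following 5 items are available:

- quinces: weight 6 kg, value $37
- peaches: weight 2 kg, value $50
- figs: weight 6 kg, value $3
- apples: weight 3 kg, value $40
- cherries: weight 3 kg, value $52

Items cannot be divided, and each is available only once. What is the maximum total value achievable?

$142

Check high-value combinations within 9 kg:
- peaches+apples+cherries: weight 2+3+3=8, value 50+40+52=142
- peaches+cherries: weight 2+3=5, value 50+52=102
- apples+cherries: weight 3+3=6, value 40+52=92
- peaches+apples: weight 2+3=5, value 50+40=90
- quinces+cherries: weight 6+3=9, value 37+52=89
Best: $142.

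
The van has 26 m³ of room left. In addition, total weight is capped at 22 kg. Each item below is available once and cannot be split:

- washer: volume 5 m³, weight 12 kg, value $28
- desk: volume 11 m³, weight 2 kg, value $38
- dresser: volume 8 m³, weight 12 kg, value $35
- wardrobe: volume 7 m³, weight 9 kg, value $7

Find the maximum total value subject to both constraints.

$73

Feasible sets respecting both limits:
- desk+dresser: volume 19, weight 14, value 73
- washer+desk: volume 16, weight 14, value 66
- desk+wardrobe: volume 18, weight 11, value 45
- dresser+wardrobe: volume 15, weight 21, value 42
Best: $73.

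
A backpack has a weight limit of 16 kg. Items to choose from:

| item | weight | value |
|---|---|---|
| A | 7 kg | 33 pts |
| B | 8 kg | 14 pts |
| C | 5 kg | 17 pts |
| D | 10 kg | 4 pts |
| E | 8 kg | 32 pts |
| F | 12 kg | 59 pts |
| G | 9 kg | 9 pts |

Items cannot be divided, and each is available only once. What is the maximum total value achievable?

This is a 0/1 knapsack; check combinations near the capacity.
- A+E: weight 7+8=15, value 33+32=65
- F: weight 12, value 59
- A+C: weight 7+5=12, value 33+17=50
- C+E: weight 5+8=13, value 17+32=49
Best: 65 pts.

65 pts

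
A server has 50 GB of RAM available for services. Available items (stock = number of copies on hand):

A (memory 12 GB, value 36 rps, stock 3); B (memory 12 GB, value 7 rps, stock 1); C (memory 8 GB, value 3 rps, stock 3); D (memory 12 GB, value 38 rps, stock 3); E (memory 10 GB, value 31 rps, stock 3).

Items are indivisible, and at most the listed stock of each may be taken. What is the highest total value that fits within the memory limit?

Top feasible selections:
- 1×A + 3×D: memory 48, value 150
- 2×A + 2×D: memory 48, value 148
- 3×A + 1×D: memory 48, value 146
Best: 150 rps.

150 rps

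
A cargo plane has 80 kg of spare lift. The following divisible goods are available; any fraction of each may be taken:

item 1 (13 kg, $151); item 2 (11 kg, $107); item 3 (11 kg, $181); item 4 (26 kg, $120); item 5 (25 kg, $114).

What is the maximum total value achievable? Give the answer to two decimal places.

Take in order of value per unit:
- item 3 (181/11 per unit): all 11 → value 181, running total 181.00
- item 1 (151/13 per unit): all 13 → value 151, running total 332.00
- item 2 (107/11 per unit): all 11 → value 107, running total 439.00
- item 4 (120/26 per unit): all 26 → value 120, running total 559.00
- item 5 (114/25 per unit): 19 of 25 → value 19×114/25 = 86.6400, running total 645.64
Total 645.64.

645.64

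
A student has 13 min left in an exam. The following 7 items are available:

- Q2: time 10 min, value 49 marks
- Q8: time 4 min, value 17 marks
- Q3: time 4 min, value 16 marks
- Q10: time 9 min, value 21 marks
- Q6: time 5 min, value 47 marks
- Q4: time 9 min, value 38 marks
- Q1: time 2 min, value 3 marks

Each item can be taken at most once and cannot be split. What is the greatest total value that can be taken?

Check high-value combinations within 13 min:
- Q8+Q3+Q6: time 4+4+5=13, value 17+16+47=80
- Q8+Q6+Q1: time 4+5+2=11, value 17+47+3=67
- Q3+Q6+Q1: time 4+5+2=11, value 16+47+3=66
- Q8+Q6: time 4+5=9, value 17+47=64
- Q3+Q6: time 4+5=9, value 16+47=63
Best: 80 marks.

80 marks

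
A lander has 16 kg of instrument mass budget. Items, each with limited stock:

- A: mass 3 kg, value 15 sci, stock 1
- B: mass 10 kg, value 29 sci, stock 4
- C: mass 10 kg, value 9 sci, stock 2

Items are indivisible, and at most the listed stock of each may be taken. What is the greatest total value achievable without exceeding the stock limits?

44 sci

Best selections within mass 16 and stock limits:
- 1×A + 1×B: mass 13, value 44
- 1×B: mass 10, value 29
- 1×A + 1×C: mass 13, value 24
- 1×A: mass 3, value 15
Best: 44 sci.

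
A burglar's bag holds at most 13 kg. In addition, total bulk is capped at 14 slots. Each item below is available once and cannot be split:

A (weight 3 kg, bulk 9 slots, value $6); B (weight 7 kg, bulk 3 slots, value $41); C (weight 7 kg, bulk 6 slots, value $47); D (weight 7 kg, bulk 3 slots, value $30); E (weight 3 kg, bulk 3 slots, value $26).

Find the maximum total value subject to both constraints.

Feasible sets respecting both limits:
- C+E: weight 10, bulk 9, value 73
- B+E: weight 10, bulk 6, value 67
- D+E: weight 10, bulk 6, value 56
- A+B: weight 10, bulk 12, value 47
Best: $73.

$73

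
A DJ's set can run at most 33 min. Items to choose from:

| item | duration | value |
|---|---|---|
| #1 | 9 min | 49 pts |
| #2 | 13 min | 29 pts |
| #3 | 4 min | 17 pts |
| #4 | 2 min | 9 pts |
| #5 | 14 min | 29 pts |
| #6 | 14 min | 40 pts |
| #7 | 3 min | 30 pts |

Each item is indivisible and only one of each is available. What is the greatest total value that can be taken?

Check high-value combinations within 33 min:
- #1+#3+#4+#6+#7: duration 9+4+2+14+3=32, value 49+17+9+40+30=145
- #1+#3+#6+#7: duration 9+4+14+3=30, value 49+17+40+30=136
- #1+#2+#3+#4+#7: duration 9+13+4+2+3=31, value 49+29+17+9+30=134
- #1+#3+#4+#5+#7: duration 9+4+2+14+3=32, value 49+17+9+29+30=134
- #1+#4+#6+#7: duration 9+2+14+3=28, value 49+9+40+30=128
Best: 145 pts.

145 pts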